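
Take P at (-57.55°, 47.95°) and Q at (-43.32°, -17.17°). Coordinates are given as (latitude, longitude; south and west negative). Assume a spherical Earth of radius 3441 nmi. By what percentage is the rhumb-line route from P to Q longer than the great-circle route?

3.5%

Great circle: σ = 0.7330 rad → d_gc = Rσ = 2522.2 nmi
Rhumb: Δφ = +0.2484, Δλ = -1.1366, Δψ = +0.3939, q = Δφ/Δψ = 0.6305 → d_rh = R√(Δφ²+q²Δλ²) = 2609.6 nmi
Excess = (2609.6 − 2522.2) / 2522.2 = 87.4 / 2522.2 = 3.47% ≈ 3.5%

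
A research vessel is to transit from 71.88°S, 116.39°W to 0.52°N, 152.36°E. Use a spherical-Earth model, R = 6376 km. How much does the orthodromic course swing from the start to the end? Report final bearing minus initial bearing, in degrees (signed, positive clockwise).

+72.9°

At departure: θ₁ = atan2(sin Δλ cos φ₂, cos φ₁ sin φ₂ − sin φ₁ cos φ₂ cos Δλ) = 268.97°
At arrival: θ₂ = atan2(sin Δλ cos φ₁, −cos φ₂ sin φ₁ + sin φ₂ cos φ₁ cos Δλ) = 341.88°
Δθ = θ₂ − θ₁ = +72.9°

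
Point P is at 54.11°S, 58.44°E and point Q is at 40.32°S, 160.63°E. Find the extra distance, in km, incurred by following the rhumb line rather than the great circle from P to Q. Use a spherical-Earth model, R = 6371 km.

631 km

Great circle: cos σ = sin φ₁ sin φ₂ + cos φ₁ cos φ₂ cos Δλ,  σ = 1.1265 rad → d_gc = 7176.9 km
Rhumb line: Δψ = +0.3572, q = Δφ/Δψ = 0.6737, d_rh = R√(Δφ²+q²Δλ²) = 7807.8 km
Excess = 7807.8 − 7176.9 = 630.9 ≈ 631 km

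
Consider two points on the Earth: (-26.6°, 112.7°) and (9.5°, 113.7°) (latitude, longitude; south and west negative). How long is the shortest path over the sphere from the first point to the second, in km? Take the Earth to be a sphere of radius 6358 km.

4007 km

cos σ = sin φ₁ sin φ₂ + cos φ₁ cos φ₂ cos Δλ
      = sin(-26.60°)sin(9.50°) + cos(-26.60°)cos(9.50°)cos(1.00°) = 0.8079
σ = 36.113° → d = Rσ = 6358·0.63029 = 4007 km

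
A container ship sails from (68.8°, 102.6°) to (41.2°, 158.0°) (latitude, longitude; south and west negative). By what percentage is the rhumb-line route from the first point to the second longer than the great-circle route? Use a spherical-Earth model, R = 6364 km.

2.8%

Great circle: σ = 0.6941 rad → d_gc = Rσ = 4417.4 km
Rhumb: Δφ = -0.4817, Δλ = +0.9669, Δψ = -0.8854, q = Δφ/Δψ = 0.5441 → d_rh = R√(Δφ²+q²Δλ²) = 4539.4 km
Excess = (4539.4 − 4417.4) / 4417.4 = 122.0 / 4417.4 = 2.76% ≈ 2.8%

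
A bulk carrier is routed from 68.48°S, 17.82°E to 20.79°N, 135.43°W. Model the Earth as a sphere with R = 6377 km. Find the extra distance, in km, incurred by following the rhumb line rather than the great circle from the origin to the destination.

2010 km

Great circle: cos σ = sin φ₁ sin φ₂ + cos φ₁ cos φ₂ cos Δλ,  σ = 2.2607 rad → d_gc = 14416.3 km
Rhumb line: Δψ = +2.0316, q = Δφ/Δψ = 0.7669, d_rh = R√(Δφ²+q²Δλ²) = 16426.4 km
Excess = 16426.4 − 14416.3 = 2010.1 ≈ 2010 km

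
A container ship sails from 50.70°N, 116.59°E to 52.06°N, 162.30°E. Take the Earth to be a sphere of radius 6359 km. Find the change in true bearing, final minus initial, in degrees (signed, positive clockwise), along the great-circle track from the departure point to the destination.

+36.5°

At departure: θ₁ = atan2(sin Δλ cos φ₂, cos φ₁ sin φ₂ − sin φ₁ cos φ₂ cos Δλ) = 69.19°
At arrival: θ₂ = atan2(sin Δλ cos φ₁, −cos φ₂ sin φ₁ + sin φ₂ cos φ₁ cos Δλ) = 105.65°
Δθ = θ₂ − θ₁ = +36.5°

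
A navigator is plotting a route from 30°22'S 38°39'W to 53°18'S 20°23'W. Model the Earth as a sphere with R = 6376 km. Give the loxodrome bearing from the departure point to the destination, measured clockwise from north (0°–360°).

Meridional parts: M(φ₁)=-0.5567, M(φ₂)=-1.1036 → ΔM = -0.5469;  Δλ = +0.3188 rad
tan C = Δλ / ΔM = -0.5830 → C = 149.76°

149.8°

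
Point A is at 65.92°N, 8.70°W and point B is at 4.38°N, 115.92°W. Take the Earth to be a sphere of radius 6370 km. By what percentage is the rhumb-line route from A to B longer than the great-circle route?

7.3%

Great circle: σ = 1.6215 rad → d_gc = Rσ = 10329.1 km
Rhumb: Δφ = -1.0741, Δλ = -1.8713, Δψ = -1.4686, q = Δφ/Δψ = 0.7314 → d_rh = R√(Δφ²+q²Δλ²) = 11082.3 km
Excess = (11082.3 − 10329.1) / 10329.1 = 753.2 / 10329.1 = 7.29% ≈ 7.3%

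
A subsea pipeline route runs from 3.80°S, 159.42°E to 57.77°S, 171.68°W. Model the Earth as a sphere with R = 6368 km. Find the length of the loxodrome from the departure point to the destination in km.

Rhumb course C = atan2(Δλ, Δψ) with Δψ = ln[tan(π/4+φ₂/2)/tan(π/4+φ₁/2)] = -1.1752, Δλ = +0.5044 → C = 156.77°
d = R·|Δφ| / |cos C| = 6368·0.94195 / 0.91894 = 6527 km

6527 km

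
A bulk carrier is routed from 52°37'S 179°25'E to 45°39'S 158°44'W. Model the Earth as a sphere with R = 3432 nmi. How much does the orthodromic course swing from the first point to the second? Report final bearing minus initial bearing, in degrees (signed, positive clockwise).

-16.6°

Initial bearing θ₁ = atan2(sin Δλ cos φ₂, cos φ₁ sin φ₂ − sin φ₁ cos φ₂ cos Δλ) = 72.63°
Final bearing θ₂ = (initial bearing from the destination back to the start) + 180° = 55.99°
Δθ = θ₂ − θ₁ = -16.6°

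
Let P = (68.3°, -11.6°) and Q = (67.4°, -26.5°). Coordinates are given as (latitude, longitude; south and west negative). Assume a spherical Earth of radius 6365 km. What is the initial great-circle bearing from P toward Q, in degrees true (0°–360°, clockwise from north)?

N = sin Δλ·cos φ₂ = -0.0988;  D = cos φ₁ sin φ₂ − sin φ₁ cos φ₂ cos Δλ = -0.0037
initial course = atan2(N, D) = 267.85°

267.9°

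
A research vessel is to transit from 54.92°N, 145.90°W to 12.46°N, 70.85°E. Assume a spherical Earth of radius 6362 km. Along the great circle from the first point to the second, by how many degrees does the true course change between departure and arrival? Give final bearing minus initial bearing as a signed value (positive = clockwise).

-121.7°

Initial bearing θ₁ = atan2(sin Δλ cos φ₂, cos φ₁ sin φ₂ − sin φ₁ cos φ₂ cos Δλ) = 322.60°
Final bearing θ₂ = (initial bearing from the destination back to the start) + 180° = 200.94°
Δθ = θ₂ − θ₁ = -121.7°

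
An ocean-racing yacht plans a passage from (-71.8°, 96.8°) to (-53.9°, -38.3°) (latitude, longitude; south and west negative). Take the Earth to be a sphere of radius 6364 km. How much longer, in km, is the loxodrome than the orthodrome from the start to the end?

Great circle: cos σ = sin φ₁ sin φ₂ + cos φ₁ cos φ₂ cos Δλ,  σ = 0.8799 rad → d_gc = 5599.8 km
Rhumb line: Δψ = +0.7103, q = Δφ/Δψ = 0.4398, d_rh = R√(Δφ²+q²Δλ²) = 6893.2 km
Excess = 6893.2 − 5599.8 = 1293.4 ≈ 1293 km

1293 km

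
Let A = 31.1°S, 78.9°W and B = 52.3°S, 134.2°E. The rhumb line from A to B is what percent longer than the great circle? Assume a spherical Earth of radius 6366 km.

Great circle: σ = 1.6008 rad → d_gc = Rσ = 10190.5 km
Rhumb: Δφ = -0.3700, Δλ = -2.5639, Δψ = -0.5031, q = Δφ/Δψ = 0.7355 → d_rh = R√(Δφ²+q²Δλ²) = 12233.0 km
Excess = (12233.0 − 10190.5) / 10190.5 = 2042.5 / 10190.5 = 20.04% ≈ 20.0%

20.0%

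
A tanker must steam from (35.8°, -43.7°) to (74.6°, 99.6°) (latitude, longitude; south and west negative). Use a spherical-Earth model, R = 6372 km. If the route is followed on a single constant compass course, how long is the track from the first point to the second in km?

9185 km

Rhumb course C = atan2(Δλ, Δψ) with Δψ = ln[tan(π/4+φ₂/2)/tan(π/4+φ₁/2)] = +1.3310, Δλ = +2.5011 → C = 61.98°
d = R·|Δφ| / |cos C| = 6372·0.67719 / 0.46979 = 9185 km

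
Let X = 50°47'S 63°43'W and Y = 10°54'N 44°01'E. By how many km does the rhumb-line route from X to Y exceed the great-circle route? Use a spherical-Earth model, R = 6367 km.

Great circle: cos σ = sin φ₁ sin φ₂ + cos φ₁ cos φ₂ cos Δλ,  σ = 1.9130 rad → d_gc = 12180.4 km
Rhumb line: Δψ = +1.2235, q = Δφ/Δψ = 0.8799, d_rh = R√(Δφ²+q²Δλ²) = 12567.8 km
Excess = 12567.8 − 12180.4 = 387.4 ≈ 387 km

387 km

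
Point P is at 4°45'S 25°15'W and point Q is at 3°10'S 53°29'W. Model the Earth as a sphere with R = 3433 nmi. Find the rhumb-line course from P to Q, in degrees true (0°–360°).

273.2°

Meridional parts: M(φ₁)=-0.0830, M(φ₂)=-0.0553 → ΔM = +0.0277;  Δλ = -0.4928 rad
tan C = Δλ / ΔM = -17.7885 → C = 273.22°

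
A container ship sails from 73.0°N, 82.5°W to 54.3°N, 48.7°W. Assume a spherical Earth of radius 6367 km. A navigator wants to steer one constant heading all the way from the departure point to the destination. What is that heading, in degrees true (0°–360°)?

142.5°

Meridional parts: M(φ₁)=+1.9008, M(φ₂)=+1.1331 → ΔM = -0.7677;  Δλ = +0.5899 rad
tan C = Δλ / ΔM = -0.7685 → C = 142.46°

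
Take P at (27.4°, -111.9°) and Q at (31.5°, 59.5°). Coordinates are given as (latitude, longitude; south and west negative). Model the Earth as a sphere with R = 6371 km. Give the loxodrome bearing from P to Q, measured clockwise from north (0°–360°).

88.4°

Δψ = ln[tan(π/4+φ₂/2)/tan(π/4+φ₁/2)] = +0.0822
Δλ = +2.9915 rad (taken the short way round)
course = atan2(Δλ, Δψ) = 88.43°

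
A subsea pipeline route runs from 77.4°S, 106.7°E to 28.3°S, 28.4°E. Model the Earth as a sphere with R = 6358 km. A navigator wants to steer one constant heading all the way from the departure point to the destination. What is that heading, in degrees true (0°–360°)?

Meridional parts: M(φ₁)=-2.2036, M(φ₂)=-0.5153 → ΔM = +1.6883;  Δλ = -1.3666 rad
tan C = Δλ / ΔM = -0.8094 → C = 321.01°

321.0°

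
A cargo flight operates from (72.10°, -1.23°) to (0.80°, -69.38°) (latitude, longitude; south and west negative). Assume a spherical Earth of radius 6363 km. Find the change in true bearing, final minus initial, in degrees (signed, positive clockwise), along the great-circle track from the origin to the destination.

At departure: θ₁ = atan2(sin Δλ cos φ₂, cos φ₁ sin φ₂ − sin φ₁ cos φ₂ cos Δλ) = 249.35°
At arrival: θ₂ = atan2(sin Δλ cos φ₁, −cos φ₂ sin φ₁ + sin φ₂ cos φ₁ cos Δλ) = 196.72°
Δθ = θ₂ − θ₁ = -52.6°

-52.6°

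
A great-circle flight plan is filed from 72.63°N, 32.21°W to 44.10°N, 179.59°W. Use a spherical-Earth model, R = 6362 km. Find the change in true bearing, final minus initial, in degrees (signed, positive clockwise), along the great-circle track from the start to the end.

At departure: θ₁ = atan2(sin Δλ cos φ₂, cos φ₁ sin φ₂ − sin φ₁ cos φ₂ cos Δλ) = 333.75°
At arrival: θ₂ = atan2(sin Δλ cos φ₁, −cos φ₂ sin φ₁ + sin φ₂ cos φ₁ cos Δλ) = 190.59°
Δθ = θ₂ − θ₁ = -143.2°

-143.2°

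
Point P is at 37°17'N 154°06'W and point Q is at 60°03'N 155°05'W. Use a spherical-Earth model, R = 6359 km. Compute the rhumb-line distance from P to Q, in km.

2528 km

Δψ = ln[tan(π/4+φ₂/2)/tan(π/4+φ₁/2)] = +0.6165;  Δφ = +0.3974 rad,  Δλ = -0.0172 rad
q = Δφ/Δψ = 0.6445
d = R·√(Δφ² + q²Δλ²) = 6359·0.39751 = 2528 km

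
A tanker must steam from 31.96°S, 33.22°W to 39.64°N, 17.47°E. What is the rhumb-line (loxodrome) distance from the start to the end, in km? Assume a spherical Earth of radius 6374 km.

Δψ = ln[tan(π/4+φ₂/2)/tan(π/4+φ₁/2)] = +1.3439;  Δφ = +1.2497 rad,  Δλ = +0.8847 rad
q = Δφ/Δψ = 0.9298
d = R·√(Δφ² + q²Δλ²) = 6374·1.49612 = 9536 km

9536 km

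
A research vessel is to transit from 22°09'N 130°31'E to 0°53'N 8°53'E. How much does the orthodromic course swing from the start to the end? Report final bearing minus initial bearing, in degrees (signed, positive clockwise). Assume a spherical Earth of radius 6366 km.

Initial bearing θ₁ = atan2(sin Δλ cos φ₂, cos φ₁ sin φ₂ − sin φ₁ cos φ₂ cos Δλ) = 283.98°
Final bearing θ₂ = (initial bearing from the destination back to the start) + 180° = 244.01°
Δθ = θ₂ − θ₁ = -40.0°

-40.0°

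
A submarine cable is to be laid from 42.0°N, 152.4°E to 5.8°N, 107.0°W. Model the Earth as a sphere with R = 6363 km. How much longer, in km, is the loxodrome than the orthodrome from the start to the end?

Great circle: cos σ = sin φ₁ sin φ₂ + cos φ₁ cos φ₂ cos Δλ,  σ = 1.6392 rad → d_gc = 10430.4 km
Rhumb line: Δψ = -0.7078, q = Δφ/Δψ = 0.8927, d_rh = R√(Δφ²+q²Δλ²) = 10753.0 km
Excess = 10753.0 − 10430.4 = 322.6 ≈ 323 km

323 km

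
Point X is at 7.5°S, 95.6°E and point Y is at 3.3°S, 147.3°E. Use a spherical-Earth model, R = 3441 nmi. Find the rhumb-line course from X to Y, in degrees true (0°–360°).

Δψ = ln[tan(π/4+φ₂/2)/tan(π/4+φ₁/2)] = +0.0736
Δλ = +0.9023 rad (taken the short way round)
course = atan2(Δλ, Δψ) = 85.33°

85.3°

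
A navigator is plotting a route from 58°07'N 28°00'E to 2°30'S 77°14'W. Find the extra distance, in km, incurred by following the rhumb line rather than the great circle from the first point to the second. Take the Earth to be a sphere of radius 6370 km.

554 km

Great circle: cos σ = sin φ₁ sin φ₂ + cos φ₁ cos φ₂ cos Δλ,  σ = 1.7474 rad → d_gc = 11130.9 km
Rhumb line: Δψ = -1.2967, q = Δφ/Δψ = 0.8159, d_rh = R√(Δφ²+q²Δλ²) = 11685.0 km
Excess = 11685.0 − 11130.9 = 554.1 ≈ 554 km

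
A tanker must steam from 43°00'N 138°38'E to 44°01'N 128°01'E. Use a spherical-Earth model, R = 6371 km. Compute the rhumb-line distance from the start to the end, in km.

Δψ = ln[tan(π/4+φ₂/2)/tan(π/4+φ₁/2)] = +0.0245;  Δφ = +0.0177 rad,  Δλ = -0.1853 rad
q = Δφ/Δψ = 0.7252
d = R·√(Δφ² + q²Δλ²) = 6371·0.13555 = 864 km

864 km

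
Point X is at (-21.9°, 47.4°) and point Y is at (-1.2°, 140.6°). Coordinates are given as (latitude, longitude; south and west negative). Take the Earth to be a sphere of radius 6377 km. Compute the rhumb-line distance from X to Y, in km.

Rhumb course C = atan2(Δλ, Δψ) with Δψ = ln[tan(π/4+φ₂/2)/tan(π/4+φ₁/2)] = +0.3709, Δλ = +1.6266 → C = 77.15°
d = R·|Δφ| / |cos C| = 6377·0.36128 / 0.22233 = 10362 km

10362 km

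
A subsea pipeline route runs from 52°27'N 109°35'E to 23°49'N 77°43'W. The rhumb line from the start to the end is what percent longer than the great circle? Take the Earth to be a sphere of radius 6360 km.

31.1%

Great circle: σ = 1.8058 rad → d_gc = Rσ = 11485.1 km
Rhumb: Δφ = -0.4997, Δλ = +3.0142, Δψ = -0.6508, q = Δφ/Δψ = 0.7679 → d_rh = R√(Δφ²+q²Δλ²) = 15060.2 km
Excess = (15060.2 − 11485.1) / 11485.1 = 3575.1 / 11485.1 = 31.13% ≈ 31.1%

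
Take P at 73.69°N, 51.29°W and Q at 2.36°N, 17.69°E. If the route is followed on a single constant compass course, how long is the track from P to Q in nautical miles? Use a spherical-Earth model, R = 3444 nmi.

5075 nmi

Δψ = ln[tan(π/4+φ₂/2)/tan(π/4+φ₁/2)] = -1.9016;  Δφ = -1.2449 rad,  Δλ = +1.2039 rad
q = Δφ/Δψ = 0.6547
d = R·√(Δφ² + q²Δλ²) = 3444·1.47347 = 5075 nmi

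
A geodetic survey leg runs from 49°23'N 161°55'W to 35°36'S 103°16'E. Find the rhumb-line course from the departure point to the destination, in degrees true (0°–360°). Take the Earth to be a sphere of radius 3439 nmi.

Meridional parts: M(φ₁)=+0.9940, M(φ₂)=-0.6657 → ΔM = -1.6597;  Δλ = -1.6549 rad
tan C = Δλ / ΔM = +0.9971 → C = 224.92°

224.9°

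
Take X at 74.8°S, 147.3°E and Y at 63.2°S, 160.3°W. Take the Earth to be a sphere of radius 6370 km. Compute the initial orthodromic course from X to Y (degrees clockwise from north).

85.0°

θ = atan2( sin Δλ·cos φ₂ ,  cos φ₁ sin φ₂ − sin φ₁ cos φ₂ cos Δλ )
  = atan2(+0.3572, +0.0315) = 84.97°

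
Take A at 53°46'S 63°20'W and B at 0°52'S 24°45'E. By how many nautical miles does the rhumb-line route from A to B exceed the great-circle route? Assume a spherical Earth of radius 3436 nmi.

Great circle: cos σ = sin φ₁ sin φ₂ + cos φ₁ cos φ₂ cos Δλ,  σ = 1.5388 rad → d_gc = 5287.4 nmi
Rhumb line: Δψ = +1.1021, q = Δφ/Δψ = 0.8377, d_rh = R√(Δφ²+q²Δλ²) = 5444.7 nmi
Excess = 5444.7 − 5287.4 = 157.3 ≈ 157 nmi

157 nmi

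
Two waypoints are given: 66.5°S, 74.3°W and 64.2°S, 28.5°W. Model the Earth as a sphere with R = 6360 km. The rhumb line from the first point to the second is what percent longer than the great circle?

Great circle: σ = 0.3282 rad → d_gc = Rσ = 2087.1 km
Rhumb: Δφ = +0.0401, Δλ = +0.7994, Δψ = +0.0963, q = Δφ/Δψ = 0.4168 → d_rh = R√(Δφ²+q²Δλ²) = 2134.2 km
Excess = (2134.2 − 2087.1) / 2087.1 = 47.1 / 2087.1 = 2.26% ≈ 2.3%

2.3%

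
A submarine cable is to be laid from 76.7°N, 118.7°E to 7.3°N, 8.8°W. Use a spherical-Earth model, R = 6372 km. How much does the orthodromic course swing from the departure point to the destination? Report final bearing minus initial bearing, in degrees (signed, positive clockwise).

-117.6°

At departure: θ₁ = atan2(sin Δλ cos φ₂, cos φ₁ sin φ₂ − sin φ₁ cos φ₂ cos Δλ) = 308.09°
At arrival: θ₂ = atan2(sin Δλ cos φ₁, −cos φ₂ sin φ₁ + sin φ₂ cos φ₁ cos Δλ) = 190.52°
Δθ = θ₂ − θ₁ = -117.6°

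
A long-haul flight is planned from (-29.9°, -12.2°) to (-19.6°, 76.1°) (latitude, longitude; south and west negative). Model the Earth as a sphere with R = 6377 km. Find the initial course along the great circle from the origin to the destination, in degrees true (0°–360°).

106.4°

N = sin Δλ·cos φ₂ = +0.9416;  D = cos φ₁ sin φ₂ − sin φ₁ cos φ₂ cos Δλ = -0.2769
initial course = atan2(N, D) = 106.38°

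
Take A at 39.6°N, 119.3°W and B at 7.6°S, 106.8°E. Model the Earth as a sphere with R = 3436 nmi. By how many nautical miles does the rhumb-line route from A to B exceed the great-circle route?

310 nmi

Great circle: cos σ = sin φ₁ sin φ₂ + cos φ₁ cos φ₂ cos Δλ,  σ = 2.2318 rad → d_gc = 7668.36 nmi
Rhumb line: Δψ = -0.8869, q = Δφ/Δψ = 0.9289, d_rh = R√(Δφ²+q²Δλ²) = 7977.95 nmi
Excess = 7977.95 − 7668.36 = 309.59 ≈ 310 nmi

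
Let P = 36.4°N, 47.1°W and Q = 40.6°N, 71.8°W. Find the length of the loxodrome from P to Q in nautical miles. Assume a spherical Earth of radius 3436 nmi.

Δψ = ln[tan(π/4+φ₂/2)/tan(π/4+φ₁/2)] = +0.0937;  Δφ = +0.0733 rad,  Δλ = -0.4311 rad
q = Δφ/Δψ = 0.7822
d = R·√(Δφ² + q²Δλ²) = 3436·0.34508 = 1186 nmi

1186 nmi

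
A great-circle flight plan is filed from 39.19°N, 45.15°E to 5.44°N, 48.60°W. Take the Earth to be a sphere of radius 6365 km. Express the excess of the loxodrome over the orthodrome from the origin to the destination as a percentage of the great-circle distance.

2.3%

Great circle: σ = 1.5614 rad → d_gc = Rσ = 9938.0 km
Rhumb: Δφ = -0.5890, Δλ = -1.6362, Δψ = -0.6495, q = Δφ/Δψ = 0.9070 → d_rh = R√(Δφ²+q²Δλ²) = 10162.6 km
Excess = (10162.6 − 9938.0) / 9938.0 = 224.6 / 9938.0 = 2.26% ≈ 2.3%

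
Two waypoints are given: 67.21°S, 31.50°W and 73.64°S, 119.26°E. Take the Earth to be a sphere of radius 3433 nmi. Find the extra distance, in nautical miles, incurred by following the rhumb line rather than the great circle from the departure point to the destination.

Great circle: cos σ = sin φ₁ sin φ₂ + cos φ₁ cos φ₂ cos Δλ,  σ = 0.6610 rad → d_gc = 2269.1 nmi
Rhumb line: Δψ = -0.3380, q = Δφ/Δψ = 0.3321, d_rh = R√(Δφ²+q²Δλ²) = 3024.2 nmi
Excess = 3024.2 − 2269.1 = 755.1 ≈ 755 nmi

755 nmi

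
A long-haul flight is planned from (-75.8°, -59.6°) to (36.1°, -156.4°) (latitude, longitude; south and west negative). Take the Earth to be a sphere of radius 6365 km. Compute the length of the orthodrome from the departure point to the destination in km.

14052 km

Haversine: a = sin²(Δφ/2)+cos φ₁ cos φ₂ sin²(Δλ/2) = 0.79733;  σ = 2·atan2(√a,√(1−a))
σ = 126.489° → d = Rσ = 6365·2.20764 = 14052 km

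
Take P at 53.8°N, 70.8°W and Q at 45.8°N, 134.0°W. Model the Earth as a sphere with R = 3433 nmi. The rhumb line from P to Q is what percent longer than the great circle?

3.2%

Great circle: σ = 0.7010 rad → d_gc = Rσ = 2406.7 nmi
Rhumb: Δφ = -0.1396, Δλ = -1.1030, Δψ = -0.2170, q = Δφ/Δψ = 0.6435 → d_rh = R√(Δφ²+q²Δλ²) = 2483.3 nmi
Excess = (2483.3 − 2406.7) / 2406.7 = 76.6 / 2406.7 = 3.18% ≈ 3.2%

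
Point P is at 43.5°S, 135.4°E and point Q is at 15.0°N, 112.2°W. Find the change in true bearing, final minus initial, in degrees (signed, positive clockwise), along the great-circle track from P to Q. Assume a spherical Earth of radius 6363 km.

-45.7°

At departure: θ₁ = atan2(sin Δλ cos φ₂, cos φ₁ sin φ₂ − sin φ₁ cos φ₂ cos Δλ) = 94.20°
At arrival: θ₂ = atan2(sin Δλ cos φ₁, −cos φ₂ sin φ₁ + sin φ₂ cos φ₁ cos Δλ) = 48.50°
Δθ = θ₂ − θ₁ = -45.7°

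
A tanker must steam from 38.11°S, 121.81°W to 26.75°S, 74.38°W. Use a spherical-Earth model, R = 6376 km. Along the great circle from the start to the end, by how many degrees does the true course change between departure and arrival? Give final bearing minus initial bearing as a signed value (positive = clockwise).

Initial bearing θ₁ = atan2(sin Δλ cos φ₂, cos φ₁ sin φ₂ − sin φ₁ cos φ₂ cos Δλ) = 88.37°
Final bearing θ₂ = (initial bearing from the destination back to the start) + 180° = 61.74°
Δθ = θ₂ − θ₁ = -26.6°

-26.6°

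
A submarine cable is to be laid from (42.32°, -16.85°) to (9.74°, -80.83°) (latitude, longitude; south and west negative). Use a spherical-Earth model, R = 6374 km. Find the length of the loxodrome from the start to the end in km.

7239 km

Δψ = ln[tan(π/4+φ₂/2)/tan(π/4+φ₁/2)] = -0.6459;  Δφ = -0.5686 rad,  Δλ = -1.1167 rad
q = Δφ/Δψ = 0.8804
d = R·√(Δφ² + q²Δλ²) = 6374·1.13570 = 7239 km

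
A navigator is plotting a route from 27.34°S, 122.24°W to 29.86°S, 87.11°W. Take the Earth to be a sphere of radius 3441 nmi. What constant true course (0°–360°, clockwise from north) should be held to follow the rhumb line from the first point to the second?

94.7°

Δψ = ln[tan(π/4+φ₂/2)/tan(π/4+φ₁/2)] = -0.0501
Δλ = +0.6131 rad (taken the short way round)
course = atan2(Δλ, Δψ) = 94.67°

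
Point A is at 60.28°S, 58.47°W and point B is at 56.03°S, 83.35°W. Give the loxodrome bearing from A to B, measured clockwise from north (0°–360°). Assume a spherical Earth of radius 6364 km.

288.0°

Meridional parts: M(φ₁)=-1.3268, M(φ₂)=-1.1860 → ΔM = +0.1408;  Δλ = -0.4342 rad
tan C = Δλ / ΔM = -3.0844 → C = 287.96°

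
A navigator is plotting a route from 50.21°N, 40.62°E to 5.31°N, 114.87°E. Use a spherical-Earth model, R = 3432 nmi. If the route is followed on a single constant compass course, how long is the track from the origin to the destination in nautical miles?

4634 nmi

Rhumb course C = atan2(Δλ, Δψ) with Δψ = ln[tan(π/4+φ₂/2)/tan(π/4+φ₁/2)] = -0.9236, Δλ = +1.2959 → C = 125.48°
d = R·|Δφ| / |cos C| = 3432·0.78365 / 0.58038 = 4634 nmi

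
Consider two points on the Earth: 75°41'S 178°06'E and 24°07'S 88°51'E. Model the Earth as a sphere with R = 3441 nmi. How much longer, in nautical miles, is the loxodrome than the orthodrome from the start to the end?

Great circle: cos σ = sin φ₁ sin φ₂ + cos φ₁ cos φ₂ cos Δλ,  σ = 1.1605 rad → d_gc = 3993.4 nmi
Rhumb line: Δψ = +1.6408, q = Δφ/Δψ = 0.5485, d_rh = R√(Δφ²+q²Δλ²) = 4270.3 nmi
Excess = 4270.3 − 3993.4 = 276.9 ≈ 277 nmi

277 nmi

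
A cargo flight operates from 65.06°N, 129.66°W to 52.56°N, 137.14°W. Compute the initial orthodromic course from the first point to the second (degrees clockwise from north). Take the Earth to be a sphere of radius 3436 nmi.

200.5°

N = sin Δλ·cos φ₂ = -0.0791;  D = cos φ₁ sin φ₂ − sin φ₁ cos φ₂ cos Δλ = -0.2117
initial course = atan2(N, D) = 200.49°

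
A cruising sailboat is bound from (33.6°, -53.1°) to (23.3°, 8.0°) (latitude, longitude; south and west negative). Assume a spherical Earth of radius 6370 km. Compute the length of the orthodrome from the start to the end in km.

cos σ = sin φ₁ sin φ₂ + cos φ₁ cos φ₂ cos Δλ
      = sin(33.60°)sin(23.30°) + cos(33.60°)cos(23.30°)cos(61.10°) = 0.5886
σ = 53.942° → d = Rσ = 6370·0.94147 = 5997 km

5997 km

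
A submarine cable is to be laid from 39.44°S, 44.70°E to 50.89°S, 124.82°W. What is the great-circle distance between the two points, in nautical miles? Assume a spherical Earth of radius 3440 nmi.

5356 nmi

cos σ = sin φ₁ sin φ₂ + cos φ₁ cos φ₂ cos Δλ
      = sin(-39.44°)sin(-50.89°) + cos(-39.44°)cos(-50.89°)cos(-169.52°) = 0.0139
σ = 89.204° → d = Rσ = 3440·1.55691 = 5356 nmi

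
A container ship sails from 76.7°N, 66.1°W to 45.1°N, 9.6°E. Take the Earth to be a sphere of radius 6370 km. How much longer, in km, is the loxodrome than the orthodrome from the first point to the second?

281 km

Great circle: cos σ = sin φ₁ sin φ₂ + cos φ₁ cos φ₂ cos Δλ,  σ = 0.7533 rad → d_gc = 4798.4 km
Rhumb line: Δψ = -1.2653, q = Δφ/Δψ = 0.4359, d_rh = R√(Δφ²+q²Δλ²) = 5079.5 km
Excess = 5079.5 − 4798.4 = 281.1 ≈ 281 km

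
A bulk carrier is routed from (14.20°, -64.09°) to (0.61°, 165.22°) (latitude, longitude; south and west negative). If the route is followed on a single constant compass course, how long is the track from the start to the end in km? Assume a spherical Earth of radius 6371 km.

Δψ = ln[tan(π/4+φ₂/2)/tan(π/4+φ₁/2)] = -0.2398;  Δφ = -0.2372 rad,  Δλ = -2.2810 rad
q = Δφ/Δψ = 0.9893
d = R·√(Δφ² + q²Δλ²) = 6371·2.26889 = 14455 km

14455 km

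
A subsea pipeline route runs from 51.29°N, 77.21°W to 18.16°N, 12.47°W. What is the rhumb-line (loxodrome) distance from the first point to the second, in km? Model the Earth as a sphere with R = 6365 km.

Δψ = ln[tan(π/4+φ₂/2)/tan(π/4+φ₁/2)] = -0.7238;  Δφ = -0.5782 rad,  Δλ = +1.1299 rad
q = Δφ/Δψ = 0.7989
d = R·√(Δφ² + q²Δλ²) = 6365·1.07200 = 6823 km

6823 km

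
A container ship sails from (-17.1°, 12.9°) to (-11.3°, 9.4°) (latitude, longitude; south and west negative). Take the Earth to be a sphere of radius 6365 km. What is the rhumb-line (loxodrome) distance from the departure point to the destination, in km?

746 km

Δψ = ln[tan(π/4+φ₂/2)/tan(π/4+φ₁/2)] = +0.1045;  Δφ = +0.1012 rad,  Δλ = -0.0611 rad
q = Δφ/Δψ = 0.9690
d = R·√(Δφ² + q²Δλ²) = 6365·0.11726 = 746 km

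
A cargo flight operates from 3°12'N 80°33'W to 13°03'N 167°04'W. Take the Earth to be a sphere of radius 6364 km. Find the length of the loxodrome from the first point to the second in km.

9564 km

Rhumb course C = atan2(Δλ, Δψ) with Δψ = ln[tan(π/4+φ₂/2)/tan(π/4+φ₁/2)] = +0.1739, Δλ = -1.5100 → C = 276.57°
d = R·|Δφ| / |cos C| = 6364·0.17191 / 0.11440 = 9564 km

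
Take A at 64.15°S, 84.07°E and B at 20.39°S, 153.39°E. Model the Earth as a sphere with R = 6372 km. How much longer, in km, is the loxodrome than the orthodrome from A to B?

Great circle: cos σ = sin φ₁ sin φ₂ + cos φ₁ cos φ₂ cos Δλ,  σ = 1.0952 rad → d_gc = 6978.6 km
Rhumb line: Δψ = +1.1083, q = Δφ/Δψ = 0.6891, d_rh = R√(Δφ²+q²Δλ²) = 7204.9 km
Excess = 7204.9 − 6978.6 = 226.3 ≈ 226 km

226 km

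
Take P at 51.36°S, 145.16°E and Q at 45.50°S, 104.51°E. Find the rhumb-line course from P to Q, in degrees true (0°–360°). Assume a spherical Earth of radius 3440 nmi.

Meridional parts: M(φ₁)=-1.0481, M(φ₂)=-0.8938 → ΔM = +0.1544;  Δλ = -0.7095 rad
tan C = Δλ / ΔM = -4.5957 → C = 282.28°

282.3°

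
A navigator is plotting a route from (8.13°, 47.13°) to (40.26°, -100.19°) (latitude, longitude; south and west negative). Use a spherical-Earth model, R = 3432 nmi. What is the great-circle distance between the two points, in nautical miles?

7367 nmi

cos σ = sin φ₁ sin φ₂ + cos φ₁ cos φ₂ cos Δλ
      = sin(8.13°)sin(40.26°) + cos(8.13°)cos(40.26°)cos(-147.32°) = -0.5445
σ = 122.988° → d = Rσ = 3432·2.14655 = 7367 nmi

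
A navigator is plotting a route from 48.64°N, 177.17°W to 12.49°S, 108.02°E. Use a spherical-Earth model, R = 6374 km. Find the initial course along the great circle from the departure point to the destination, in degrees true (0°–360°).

θ = atan2( sin Δλ·cos φ₂ ,  cos φ₁ sin φ₂ − sin φ₁ cos φ₂ cos Δλ )
  = atan2(-0.9422, -0.3349) = 250.43°

250.4°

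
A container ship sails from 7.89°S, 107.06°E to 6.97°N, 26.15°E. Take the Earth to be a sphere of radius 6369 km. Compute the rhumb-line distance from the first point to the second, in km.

9119 km

Rhumb course C = atan2(Δλ, Δψ) with Δψ = ln[tan(π/4+φ₂/2)/tan(π/4+φ₁/2)] = +0.2601, Δλ = -1.4121 → C = 280.44°
d = R·|Δφ| / |cos C| = 6369·0.25936 / 0.18114 = 9119 km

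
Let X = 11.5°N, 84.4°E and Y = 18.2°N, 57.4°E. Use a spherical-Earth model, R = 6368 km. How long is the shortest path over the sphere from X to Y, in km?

Haversine: a = sin²(Δφ/2)+cos φ₁ cos φ₂ sin²(Δλ/2) = 0.05415;  σ = 2·atan2(√a,√(1−a))
σ = 26.911° → d = Rσ = 6368·0.46969 = 2991 km

2991 km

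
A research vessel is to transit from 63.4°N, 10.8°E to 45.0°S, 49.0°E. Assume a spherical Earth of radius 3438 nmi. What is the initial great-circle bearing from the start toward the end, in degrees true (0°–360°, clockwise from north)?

151.7°

N = sin Δλ·cos φ₂ = +0.4373;  D = cos φ₁ sin φ₂ − sin φ₁ cos φ₂ cos Δλ = -0.8135
initial course = atan2(N, D) = 151.74°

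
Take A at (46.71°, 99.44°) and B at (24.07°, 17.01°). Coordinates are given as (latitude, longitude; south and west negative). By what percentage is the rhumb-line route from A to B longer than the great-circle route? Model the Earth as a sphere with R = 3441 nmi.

Great circle: σ = 1.1817 rad → d_gc = Rσ = 4066.2 nmi
Rhumb: Δφ = -0.3951, Δλ = -1.4387, Δψ = -0.4912, q = Δφ/Δψ = 0.8044 → d_rh = R√(Δφ²+q²Δλ²) = 4208.1 nmi
Excess = (4208.1 − 4066.2) / 4066.2 = 141.9 / 4066.2 = 3.49% ≈ 3.5%

3.5%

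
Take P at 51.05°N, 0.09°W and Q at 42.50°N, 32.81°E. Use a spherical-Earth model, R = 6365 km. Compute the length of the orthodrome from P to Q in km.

Haversine: a = sin²(Δφ/2)+cos φ₁ cos φ₂ sin²(Δλ/2) = 0.04272;  σ = 2·atan2(√a,√(1−a))
σ = 23.858° → d = Rσ = 6365·0.41640 = 2650 km

2650 km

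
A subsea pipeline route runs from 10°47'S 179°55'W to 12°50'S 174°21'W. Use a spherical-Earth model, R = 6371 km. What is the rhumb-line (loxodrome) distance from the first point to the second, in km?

647 km

Δψ = ln[tan(π/4+φ₂/2)/tan(π/4+φ₁/2)] = -0.0366;  Δφ = -0.0358 rad,  Δλ = +0.0972 rad
q = Δφ/Δψ = 0.9788
d = R·√(Δφ² + q²Δλ²) = 6371·0.10160 = 647 km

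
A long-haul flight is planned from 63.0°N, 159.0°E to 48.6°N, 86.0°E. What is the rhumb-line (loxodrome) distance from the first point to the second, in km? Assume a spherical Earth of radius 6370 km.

Rhumb course C = atan2(Δλ, Δψ) with Δψ = ln[tan(π/4+φ₂/2)/tan(π/4+φ₁/2)] = -0.4536, Δλ = -1.2741 → C = 250.40°
d = R·|Δφ| / |cos C| = 6370·0.25133 / 0.33538 = 4774 km

4774 km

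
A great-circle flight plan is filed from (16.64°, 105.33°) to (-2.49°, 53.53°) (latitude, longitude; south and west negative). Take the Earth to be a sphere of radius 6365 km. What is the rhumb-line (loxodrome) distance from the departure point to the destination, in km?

6068 km

Rhumb course C = atan2(Δλ, Δψ) with Δψ = ln[tan(π/4+φ₂/2)/tan(π/4+φ₁/2)] = -0.3381, Δλ = -0.9041 → C = 249.50°
d = R·|Δφ| / |cos C| = 6365·0.33388 / 0.35025 = 6068 km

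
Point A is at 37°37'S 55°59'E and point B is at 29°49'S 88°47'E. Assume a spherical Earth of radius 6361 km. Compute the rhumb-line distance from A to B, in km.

Rhumb course C = atan2(Δλ, Δψ) with Δψ = ln[tan(π/4+φ₂/2)/tan(π/4+φ₁/2)] = +0.1639, Δλ = +0.5725 → C = 74.02°
d = R·|Δφ| / |cos C| = 6361·0.13614 / 0.27525 = 3146 km

3146 km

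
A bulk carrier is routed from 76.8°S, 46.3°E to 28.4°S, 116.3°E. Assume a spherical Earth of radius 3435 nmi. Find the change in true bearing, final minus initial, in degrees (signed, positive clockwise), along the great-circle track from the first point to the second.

-62.8°

Initial bearing θ₁ = atan2(sin Δλ cos φ₂, cos φ₁ sin φ₂ − sin φ₁ cos φ₂ cos Δλ) = 77.43°
Final bearing θ₂ = (initial bearing from the destination back to the start) + 180° = 14.68°
Δθ = θ₂ − θ₁ = -62.8°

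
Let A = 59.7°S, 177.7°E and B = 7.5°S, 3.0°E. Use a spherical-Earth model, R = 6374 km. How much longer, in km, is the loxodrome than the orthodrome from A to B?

3612 km

Great circle: cos σ = sin φ₁ sin φ₂ + cos φ₁ cos φ₂ cos Δλ,  σ = 1.9664 rad → d_gc = 12533.91 km
Rhumb line: Δψ = +1.1753, q = Δφ/Δψ = 0.7752, d_rh = R√(Δφ²+q²Δλ²) = 16146.39 km
Excess = 16146.39 − 12533.91 = 3612.48 ≈ 3612 km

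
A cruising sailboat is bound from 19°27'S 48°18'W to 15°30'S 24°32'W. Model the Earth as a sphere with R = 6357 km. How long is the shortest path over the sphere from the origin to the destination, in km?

Haversine: a = sin²(Δφ/2)+cos φ₁ cos φ₂ sin²(Δλ/2) = 0.03972;  σ = 2·atan2(√a,√(1−a))
σ = 22.991° → d = Rσ = 6357·0.40127 = 2551 km

2551 km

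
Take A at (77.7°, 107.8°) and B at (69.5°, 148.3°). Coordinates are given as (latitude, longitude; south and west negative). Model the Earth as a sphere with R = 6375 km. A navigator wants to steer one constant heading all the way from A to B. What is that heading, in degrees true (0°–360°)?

Meridional parts: M(φ₁)=+2.2279, M(φ₂)=+1.7102 → ΔM = -0.5177;  Δλ = +0.7069 rad
tan C = Δλ / ΔM = -1.3653 → C = 126.22°

126.2°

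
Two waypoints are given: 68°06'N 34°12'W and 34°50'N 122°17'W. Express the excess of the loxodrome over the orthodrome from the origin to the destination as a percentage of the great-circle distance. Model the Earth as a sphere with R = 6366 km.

7.0%

Great circle: σ = 1.0001 rad → d_gc = Rσ = 6366.7 km
Rhumb: Δφ = -0.5806, Δλ = -1.5373, Δψ = -0.9933, q = Δφ/Δψ = 0.5845 → d_rh = R√(Δφ²+q²Δλ²) = 6810.7 km
Excess = (6810.7 − 6366.7) / 6366.7 = 444.0 / 6366.7 = 6.97% ≈ 7.0%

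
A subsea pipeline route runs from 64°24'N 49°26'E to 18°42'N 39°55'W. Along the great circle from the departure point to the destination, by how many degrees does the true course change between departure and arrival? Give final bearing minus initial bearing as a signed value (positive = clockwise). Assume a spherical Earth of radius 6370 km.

Initial bearing θ₁ = atan2(sin Δλ cos φ₂, cos φ₁ sin φ₂ − sin φ₁ cos φ₂ cos Δλ) = 277.75°
Final bearing θ₂ = (initial bearing from the destination back to the start) + 180° = 206.87°
Δθ = θ₂ − θ₁ = -70.9°

-70.9°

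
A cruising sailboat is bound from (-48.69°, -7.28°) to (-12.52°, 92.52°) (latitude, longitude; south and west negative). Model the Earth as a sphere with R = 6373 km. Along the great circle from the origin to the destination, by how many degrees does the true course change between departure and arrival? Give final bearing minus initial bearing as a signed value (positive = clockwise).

At departure: θ₁ = atan2(sin Δλ cos φ₂, cos φ₁ sin φ₂ − sin φ₁ cos φ₂ cos Δλ) = 105.56°
At arrival: θ₂ = atan2(sin Δλ cos φ₁, −cos φ₂ sin φ₁ + sin φ₂ cos φ₁ cos Δλ) = 40.65°
Δθ = θ₂ − θ₁ = -64.9°

-64.9°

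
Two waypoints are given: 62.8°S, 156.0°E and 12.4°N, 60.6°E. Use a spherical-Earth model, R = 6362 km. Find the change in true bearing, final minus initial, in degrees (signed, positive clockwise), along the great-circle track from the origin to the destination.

+61.1°

Initial bearing θ₁ = atan2(sin Δλ cos φ₂, cos φ₁ sin φ₂ − sin φ₁ cos φ₂ cos Δλ) = 270.97°
Final bearing θ₂ = (initial bearing from the destination back to the start) + 180° = 332.10°
Δθ = θ₂ − θ₁ = +61.1°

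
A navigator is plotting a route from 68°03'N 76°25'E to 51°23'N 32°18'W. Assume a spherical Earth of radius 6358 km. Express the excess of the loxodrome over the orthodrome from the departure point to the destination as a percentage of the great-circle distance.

Great circle: σ = 0.8634 rad → d_gc = Rσ = 5489.6 km
Rhumb: Δφ = -0.2909, Δλ = -1.8975, Δψ = -0.5915, q = Δφ/Δψ = 0.4918 → d_rh = R√(Δφ²+q²Δλ²) = 6214.7 km
Excess = (6214.7 − 5489.6) / 5489.6 = 725.1 / 5489.6 = 13.21% ≈ 13.2%

13.2%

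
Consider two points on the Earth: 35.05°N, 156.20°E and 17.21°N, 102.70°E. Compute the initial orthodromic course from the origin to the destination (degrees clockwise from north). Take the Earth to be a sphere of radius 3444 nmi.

263.8°

θ = atan2( sin Δλ·cos φ₂ ,  cos φ₁ sin φ₂ − sin φ₁ cos φ₂ cos Δλ )
  = atan2(-0.7679, -0.0841) = 263.75°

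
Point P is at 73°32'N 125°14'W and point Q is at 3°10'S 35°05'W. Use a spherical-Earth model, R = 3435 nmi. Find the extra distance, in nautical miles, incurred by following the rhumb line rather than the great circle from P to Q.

284 nmi

Great circle: cos σ = sin φ₁ sin φ₂ + cos φ₁ cos φ₂ cos Δλ,  σ = 1.6245 rad → d_gc = 5580.288 nmi
Rhumb line: Δψ = -1.9884, q = Δφ/Δψ = 0.6732, d_rh = R√(Δφ²+q²Δλ²) = 5863.791 nmi
Excess = 5863.791 − 5580.288 = 283.503 ≈ 284 nmi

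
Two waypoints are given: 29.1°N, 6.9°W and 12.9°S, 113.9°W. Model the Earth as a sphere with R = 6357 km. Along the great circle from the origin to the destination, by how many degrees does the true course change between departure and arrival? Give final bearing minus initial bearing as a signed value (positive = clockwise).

-23.1°

Initial bearing θ₁ = atan2(sin Δλ cos φ₂, cos φ₁ sin φ₂ − sin φ₁ cos φ₂ cos Δλ) = 266.53°
Final bearing θ₂ = (initial bearing from the destination back to the start) + 180° = 243.48°
Δθ = θ₂ − θ₁ = -23.1°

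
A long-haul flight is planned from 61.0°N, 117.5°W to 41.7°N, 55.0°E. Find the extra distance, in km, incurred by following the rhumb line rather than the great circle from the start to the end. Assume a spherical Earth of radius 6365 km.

3358 km

Great circle: cos σ = sin φ₁ sin φ₂ + cos φ₁ cos φ₂ cos Δλ,  σ = 1.3460 rad → d_gc = 8567.1 km
Rhumb line: Δψ = -0.5503, q = Δφ/Δψ = 0.6122, d_rh = R√(Δφ²+q²Δλ²) = 11925.1 km
Excess = 11925.1 − 8567.1 = 3358.0 ≈ 3358 km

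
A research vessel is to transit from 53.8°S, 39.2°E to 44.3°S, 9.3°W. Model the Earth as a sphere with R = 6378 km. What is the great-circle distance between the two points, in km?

3614 km

cos σ = sin φ₁ sin φ₂ + cos φ₁ cos φ₂ cos Δλ
      = sin(-53.80°)sin(-44.30°) + cos(-53.80°)cos(-44.30°)cos(-48.50°) = 0.8437
σ = 32.469° → d = Rσ = 6378·0.56670 = 3614 km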